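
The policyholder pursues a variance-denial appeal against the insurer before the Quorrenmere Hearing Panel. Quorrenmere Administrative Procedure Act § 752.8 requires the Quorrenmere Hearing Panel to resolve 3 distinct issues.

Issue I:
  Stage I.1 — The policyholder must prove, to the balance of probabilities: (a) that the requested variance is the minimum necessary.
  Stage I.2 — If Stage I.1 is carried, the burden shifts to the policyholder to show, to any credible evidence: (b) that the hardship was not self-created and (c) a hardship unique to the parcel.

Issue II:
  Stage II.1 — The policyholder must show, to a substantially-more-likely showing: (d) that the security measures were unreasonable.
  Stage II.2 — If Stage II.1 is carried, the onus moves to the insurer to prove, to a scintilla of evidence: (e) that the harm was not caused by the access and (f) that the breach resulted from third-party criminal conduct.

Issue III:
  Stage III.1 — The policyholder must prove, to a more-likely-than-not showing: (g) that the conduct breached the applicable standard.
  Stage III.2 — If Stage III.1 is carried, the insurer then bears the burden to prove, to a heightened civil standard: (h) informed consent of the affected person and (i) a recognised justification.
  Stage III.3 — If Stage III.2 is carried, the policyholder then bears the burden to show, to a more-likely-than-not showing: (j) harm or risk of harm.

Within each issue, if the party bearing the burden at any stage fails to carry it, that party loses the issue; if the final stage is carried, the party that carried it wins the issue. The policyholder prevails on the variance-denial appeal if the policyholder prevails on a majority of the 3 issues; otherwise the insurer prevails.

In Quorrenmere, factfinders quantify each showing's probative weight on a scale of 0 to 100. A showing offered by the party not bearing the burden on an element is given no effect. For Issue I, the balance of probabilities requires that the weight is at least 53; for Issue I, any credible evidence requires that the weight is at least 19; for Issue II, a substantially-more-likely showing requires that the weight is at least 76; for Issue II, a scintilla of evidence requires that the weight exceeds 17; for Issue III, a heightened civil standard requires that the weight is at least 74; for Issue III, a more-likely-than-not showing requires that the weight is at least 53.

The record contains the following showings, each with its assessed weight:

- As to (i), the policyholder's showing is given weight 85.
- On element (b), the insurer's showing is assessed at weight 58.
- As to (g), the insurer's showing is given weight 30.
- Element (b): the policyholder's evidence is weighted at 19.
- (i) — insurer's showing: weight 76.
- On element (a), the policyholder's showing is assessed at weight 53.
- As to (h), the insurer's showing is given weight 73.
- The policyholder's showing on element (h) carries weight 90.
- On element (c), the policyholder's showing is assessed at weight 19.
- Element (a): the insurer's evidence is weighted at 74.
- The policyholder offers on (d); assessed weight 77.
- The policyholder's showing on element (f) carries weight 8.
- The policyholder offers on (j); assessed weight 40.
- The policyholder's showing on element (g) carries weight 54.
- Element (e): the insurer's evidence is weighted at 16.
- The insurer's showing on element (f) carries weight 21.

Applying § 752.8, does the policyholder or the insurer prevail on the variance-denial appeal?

— Issue I —
Stage I.1 — burden on policyholder; standard: the balance of probabilities (weight is at least 53).
    (a): 53 (insurer's 74 disregarded) ≥ 53 [met]
  Stage I.1 carried; the burden remains with the policyholder.
Stage I.2 — burden on policyholder; standard: any credible evidence (weight is at least 19).
    (b): 19 (insurer's 58 disregarded) ≥ 19 [met]
    (c): 19 ≥ 19 [met]
  Stage I.2 carried; the final stage is satisfied.
Every stage carried; the policyholder prevails on this issue.
— Issue II —
Stage II.1 — burden on policyholder; standard: a substantially-more-likely showing (weight is at least 76).
    (d): 77 ≥ 76 [met]
  All elements met. The burden passes to the insurer.
Stage II.2 — burden on insurer; standard: a scintilla of evidence (weight exceeds 17).
    (e): 16 ≤ 17 [not met]
    (f): 21 (policyholder's 8 disregarded) > 17 [met]
  The insurer does not carry Stage II.2.
The policyholder prevails on this issue.
— Issue III —
Stage III.1 — burden on policyholder; standard: a more-likely-than-not showing (weight is at least 53).
    (g): 54 (insurer's 30 disregarded) ≥ 53 [met]
  Stage III.1 carried; the burden shifts to the insurer.
Stage III.2 — burden on insurer; standard: a heightened civil standard (weight is at least 74).
    (h): 73 (policyholder's 90 disregarded) < 74 [not met]
    (i): 76 (policyholder's 85 disregarded) ≥ 74 [met]
  The insurer does not carry Stage III.2.
So the policyholder prevails on this issue.
Per-issue: Issue I → policyholder; Issue II → policyholder; Issue III → policyholder. The policyholder must prevail on a majority of issues; overall, the policyholder prevails.

policyholder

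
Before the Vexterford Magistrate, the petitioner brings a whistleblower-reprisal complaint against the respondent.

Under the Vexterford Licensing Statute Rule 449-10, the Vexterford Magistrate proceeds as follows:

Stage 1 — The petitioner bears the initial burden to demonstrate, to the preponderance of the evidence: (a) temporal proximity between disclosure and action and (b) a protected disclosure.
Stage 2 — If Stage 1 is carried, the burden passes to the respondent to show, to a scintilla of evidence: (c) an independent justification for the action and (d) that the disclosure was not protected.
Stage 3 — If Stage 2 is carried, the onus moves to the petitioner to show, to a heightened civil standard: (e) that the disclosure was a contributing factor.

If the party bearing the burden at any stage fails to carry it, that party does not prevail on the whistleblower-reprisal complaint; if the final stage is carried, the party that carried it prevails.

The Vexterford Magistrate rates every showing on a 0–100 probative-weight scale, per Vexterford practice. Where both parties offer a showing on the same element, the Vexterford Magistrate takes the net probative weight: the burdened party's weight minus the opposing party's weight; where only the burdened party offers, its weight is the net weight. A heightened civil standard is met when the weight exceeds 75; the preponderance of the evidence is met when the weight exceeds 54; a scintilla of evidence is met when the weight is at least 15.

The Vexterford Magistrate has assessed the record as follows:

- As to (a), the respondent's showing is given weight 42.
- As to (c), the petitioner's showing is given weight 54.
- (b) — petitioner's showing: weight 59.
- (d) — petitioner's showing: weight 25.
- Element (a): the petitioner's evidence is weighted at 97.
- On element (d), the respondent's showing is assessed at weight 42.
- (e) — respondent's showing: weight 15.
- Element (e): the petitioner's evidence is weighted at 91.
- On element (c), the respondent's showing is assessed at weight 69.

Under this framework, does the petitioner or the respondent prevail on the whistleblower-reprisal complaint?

Stage 1 (petitioner, the preponderance of the evidence, weight exceeds 54): (a) net 97−42=55 > 54 — meets; (b) 59 > 54 — meets.
  All elements met. The burden passes to the respondent.
Stage 2 (respondent, a scintilla of evidence, weight is at least 15): (c) net 69−54=15 ≥ 15 — meets; (d) net 42−25=17 ≥ 15 — meets.
  Stage 2 is satisfied; the onus moves to the petitioner.
Stage 3 (petitioner, a heightened civil standard, weight exceeds 75): (e) net 91−15=76 > 75 — meets.
  The petitioner carries the last stage.
With every stage satisfied, the petitioner prevails.

petitioner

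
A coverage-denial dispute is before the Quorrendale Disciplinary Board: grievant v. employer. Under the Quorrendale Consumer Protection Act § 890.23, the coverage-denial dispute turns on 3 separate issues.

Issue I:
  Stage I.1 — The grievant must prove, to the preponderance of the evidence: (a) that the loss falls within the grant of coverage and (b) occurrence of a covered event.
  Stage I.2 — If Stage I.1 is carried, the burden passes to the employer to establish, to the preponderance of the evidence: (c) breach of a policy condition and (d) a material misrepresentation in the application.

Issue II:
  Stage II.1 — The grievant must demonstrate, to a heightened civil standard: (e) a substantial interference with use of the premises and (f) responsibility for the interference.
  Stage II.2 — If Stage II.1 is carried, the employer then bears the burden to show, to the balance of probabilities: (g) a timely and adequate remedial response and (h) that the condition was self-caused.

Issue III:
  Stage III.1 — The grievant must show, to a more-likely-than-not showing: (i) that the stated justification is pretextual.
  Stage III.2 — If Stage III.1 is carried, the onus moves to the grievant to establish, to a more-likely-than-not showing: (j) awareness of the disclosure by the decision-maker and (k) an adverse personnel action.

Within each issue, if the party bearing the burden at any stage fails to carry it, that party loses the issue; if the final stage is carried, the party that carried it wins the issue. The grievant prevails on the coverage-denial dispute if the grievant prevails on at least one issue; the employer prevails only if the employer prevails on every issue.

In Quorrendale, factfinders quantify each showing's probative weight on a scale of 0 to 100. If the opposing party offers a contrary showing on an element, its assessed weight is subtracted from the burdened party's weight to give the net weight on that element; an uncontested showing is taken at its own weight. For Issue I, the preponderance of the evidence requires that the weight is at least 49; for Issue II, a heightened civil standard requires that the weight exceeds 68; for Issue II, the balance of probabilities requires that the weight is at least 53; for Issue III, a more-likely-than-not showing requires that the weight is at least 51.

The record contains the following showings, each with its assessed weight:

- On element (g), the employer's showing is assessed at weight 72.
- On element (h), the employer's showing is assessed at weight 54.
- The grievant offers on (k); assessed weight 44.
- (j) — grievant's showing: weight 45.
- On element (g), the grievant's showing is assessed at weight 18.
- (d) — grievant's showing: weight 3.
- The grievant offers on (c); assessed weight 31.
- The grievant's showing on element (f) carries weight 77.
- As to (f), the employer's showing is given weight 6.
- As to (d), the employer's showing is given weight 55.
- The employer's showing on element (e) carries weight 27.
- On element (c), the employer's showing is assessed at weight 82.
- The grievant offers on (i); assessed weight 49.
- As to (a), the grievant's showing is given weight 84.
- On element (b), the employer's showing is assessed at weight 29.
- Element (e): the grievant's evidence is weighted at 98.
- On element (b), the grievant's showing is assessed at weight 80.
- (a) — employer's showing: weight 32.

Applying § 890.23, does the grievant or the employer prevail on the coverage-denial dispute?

— Issue I —
Stage I.1 (grievant, the preponderance of the evidence, weight is at least 49): (a) net 84−32=52 ≥ 49 — meets; (b) net 80−29=51 ≥ 49 — meets.
  All elements met. The burden passes to the employer.
Stage I.2 (employer, the preponderance of the evidence, weight is at least 49): (c) net 82−31=51 ≥ 49 — meets; (d) net 55−3=52 ≥ 49 — meets.
  All elements met at the final stage.
Every stage carried; the employer prevails on this issue.
— Issue II —
At Stage II.1 the grievant must meet a heightened civil standard (weight exceeds 68): on (e) the weight is 98 less the opposing 27 gives net 71, > 68, so (e) meets the standard; on (f) the weight is 77 less the opposing 6 gives net 71, > 68, so (f) meets the standard.
  The grievant carries Stage II.1; the employer now bears the burden.
At Stage II.2 the employer must meet the balance of probabilities (weight is at least 53): on (g) the weight is 72 less the opposing 18 gives net 54, ≥ 53, so (g) meets the standard; on (h) the weight is 54, ≥ 53, so (h) meets the standard.
  All elements met at the final stage.
With every stage satisfied, the employer prevails on this issue.
— Issue III —
At Stage III.1 the grievant must meet a more-likely-than-not showing (weight is at least 51): on (i) the weight is 49, < 51, so (i) does not meet the standard.
  Not every element is met, so the grievant fails to carry Stage III.1.
The employer prevails on this issue.
Per-issue: Issue I → employer; Issue II → employer; Issue III → employer. The grievant must prevail on at least one issue; overall, the employer prevails.

employer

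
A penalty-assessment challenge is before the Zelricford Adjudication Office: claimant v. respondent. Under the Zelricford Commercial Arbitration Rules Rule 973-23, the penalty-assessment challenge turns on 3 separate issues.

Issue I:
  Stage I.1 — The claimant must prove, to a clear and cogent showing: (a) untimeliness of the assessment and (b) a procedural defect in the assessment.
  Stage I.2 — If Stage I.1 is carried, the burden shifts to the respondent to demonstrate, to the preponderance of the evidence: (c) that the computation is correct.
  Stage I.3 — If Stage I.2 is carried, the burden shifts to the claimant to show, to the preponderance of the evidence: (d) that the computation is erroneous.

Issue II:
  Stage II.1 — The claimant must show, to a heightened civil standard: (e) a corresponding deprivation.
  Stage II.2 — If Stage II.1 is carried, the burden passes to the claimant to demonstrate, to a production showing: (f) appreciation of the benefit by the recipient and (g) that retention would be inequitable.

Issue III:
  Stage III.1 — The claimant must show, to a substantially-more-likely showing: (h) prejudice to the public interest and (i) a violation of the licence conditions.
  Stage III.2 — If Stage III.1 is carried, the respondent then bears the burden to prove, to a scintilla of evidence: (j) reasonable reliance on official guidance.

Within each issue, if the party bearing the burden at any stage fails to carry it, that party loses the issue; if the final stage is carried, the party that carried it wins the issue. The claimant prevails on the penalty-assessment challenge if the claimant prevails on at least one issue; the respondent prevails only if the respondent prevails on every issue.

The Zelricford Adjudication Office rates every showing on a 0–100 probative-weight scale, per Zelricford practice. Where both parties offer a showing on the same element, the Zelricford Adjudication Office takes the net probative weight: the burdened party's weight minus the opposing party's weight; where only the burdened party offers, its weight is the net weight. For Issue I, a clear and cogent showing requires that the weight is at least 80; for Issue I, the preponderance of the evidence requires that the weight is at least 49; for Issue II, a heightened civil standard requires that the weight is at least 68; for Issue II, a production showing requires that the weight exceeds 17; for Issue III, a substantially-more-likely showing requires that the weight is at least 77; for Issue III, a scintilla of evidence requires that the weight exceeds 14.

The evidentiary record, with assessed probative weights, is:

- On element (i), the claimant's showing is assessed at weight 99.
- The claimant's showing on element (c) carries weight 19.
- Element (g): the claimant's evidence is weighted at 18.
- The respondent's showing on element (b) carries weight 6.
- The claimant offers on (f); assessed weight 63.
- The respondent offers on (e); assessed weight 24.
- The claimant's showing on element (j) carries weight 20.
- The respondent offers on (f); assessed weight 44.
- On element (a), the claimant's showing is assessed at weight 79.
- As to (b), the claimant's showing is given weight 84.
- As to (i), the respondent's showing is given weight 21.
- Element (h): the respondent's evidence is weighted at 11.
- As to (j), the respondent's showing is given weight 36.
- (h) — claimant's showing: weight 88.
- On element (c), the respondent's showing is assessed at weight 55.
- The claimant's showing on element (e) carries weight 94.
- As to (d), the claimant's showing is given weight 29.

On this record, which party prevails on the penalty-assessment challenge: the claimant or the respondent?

— Issue I —
At Stage I.1 the claimant must meet a clear and cogent showing (weight is at least 80): on (a) the weight is 79, < 80, so (a) does not meet the standard; on (b) the weight is 84 less the opposing 6 gives net 78, which does not reach 80, so (b) does not meet the standard.
  Stage I.1 not carried; the claimant fails its burden.
The analysis ends at Stage I.1; the respondent prevails on this issue.
— Issue II —
At Stage II.1 the claimant must meet a heightened civil standard (weight is at least 68): on (e) the weight is 94 less the opposing 24 gives net 70, which does reach 68, so (e) meets the standard.
  Stage II.1 carried; the burden remains with the claimant.
At Stage II.2 the claimant must meet a production showing (weight exceeds 17): on (f) the weight is 63 less the opposing 44 gives net 19, > 17, so (f) meets the standard; on (g) the weight is 18, which does exceed 17, so (g) meets the standard.
  The claimant carries the last stage.
Every stage carried; the claimant prevails on this issue.
— Issue III —
At Stage III.1 the claimant must meet a substantially-more-likely showing (weight is at least 77): on (h) the weight is 88 less the opposing 11 gives net 77, ≥ 77, so (h) meets the standard; on (i) the weight is 99 less the opposing 21 gives net 78, which does reach 77, so (i) meets the standard.
  Stage III.1 is satisfied; the onus moves to the respondent.
At Stage III.2 the respondent must meet a scintilla of evidence (weight exceeds 14): on (j) the weight is 36 less the opposing 20 gives net 16, > 14, so (j) meets the standard.
  All elements met at the final stage.
With every stage satisfied, the respondent prevails on this issue.
Per-issue: Issue I → respondent; Issue II → claimant; Issue III → respondent. The claimant must prevail on at least one issue; overall, the claimant prevails.

claimant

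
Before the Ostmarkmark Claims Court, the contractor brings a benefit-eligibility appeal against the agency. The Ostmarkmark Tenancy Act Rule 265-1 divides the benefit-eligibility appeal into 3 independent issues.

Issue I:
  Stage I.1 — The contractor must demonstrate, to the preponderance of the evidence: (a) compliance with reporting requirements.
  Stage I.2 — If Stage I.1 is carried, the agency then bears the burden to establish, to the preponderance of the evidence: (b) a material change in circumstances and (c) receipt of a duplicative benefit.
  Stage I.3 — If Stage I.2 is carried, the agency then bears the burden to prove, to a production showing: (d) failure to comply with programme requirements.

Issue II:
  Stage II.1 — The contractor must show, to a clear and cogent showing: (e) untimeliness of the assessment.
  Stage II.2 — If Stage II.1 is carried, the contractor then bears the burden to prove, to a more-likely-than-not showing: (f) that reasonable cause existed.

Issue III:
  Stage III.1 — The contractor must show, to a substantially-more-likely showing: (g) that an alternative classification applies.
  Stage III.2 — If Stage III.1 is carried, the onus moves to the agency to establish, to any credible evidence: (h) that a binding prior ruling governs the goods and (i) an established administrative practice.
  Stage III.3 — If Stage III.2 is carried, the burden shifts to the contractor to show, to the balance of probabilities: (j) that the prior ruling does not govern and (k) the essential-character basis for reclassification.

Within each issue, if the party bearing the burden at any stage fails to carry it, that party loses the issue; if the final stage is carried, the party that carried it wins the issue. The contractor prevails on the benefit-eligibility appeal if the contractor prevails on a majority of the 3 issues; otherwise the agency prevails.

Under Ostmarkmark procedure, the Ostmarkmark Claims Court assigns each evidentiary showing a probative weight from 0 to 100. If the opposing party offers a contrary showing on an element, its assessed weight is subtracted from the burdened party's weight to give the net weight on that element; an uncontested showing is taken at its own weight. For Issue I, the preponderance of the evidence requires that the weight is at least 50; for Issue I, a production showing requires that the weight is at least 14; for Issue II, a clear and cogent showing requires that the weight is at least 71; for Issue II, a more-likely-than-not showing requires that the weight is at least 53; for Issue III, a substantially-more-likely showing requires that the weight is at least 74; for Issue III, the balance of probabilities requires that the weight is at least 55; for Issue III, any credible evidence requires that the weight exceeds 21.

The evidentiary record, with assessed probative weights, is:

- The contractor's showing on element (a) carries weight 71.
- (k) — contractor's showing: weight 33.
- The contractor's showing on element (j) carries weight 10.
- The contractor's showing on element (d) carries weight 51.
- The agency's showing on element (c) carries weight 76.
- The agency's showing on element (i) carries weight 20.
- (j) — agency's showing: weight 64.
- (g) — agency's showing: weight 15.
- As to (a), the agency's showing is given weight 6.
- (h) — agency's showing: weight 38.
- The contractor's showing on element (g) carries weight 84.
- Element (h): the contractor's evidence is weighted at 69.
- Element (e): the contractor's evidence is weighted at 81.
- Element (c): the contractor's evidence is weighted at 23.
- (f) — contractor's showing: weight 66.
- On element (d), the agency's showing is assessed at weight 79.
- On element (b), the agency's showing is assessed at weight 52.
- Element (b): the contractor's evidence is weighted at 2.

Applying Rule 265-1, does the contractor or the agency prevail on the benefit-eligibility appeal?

agency

— Issue I —
Stage I.1 — burden on contractor; standard: the preponderance of the evidence (weight is at least 50).
    (a): 71 − 6 = 65 ≥ 50 [met]
  Stage I.1 is satisfied; the onus moves to the agency.
Stage I.2 — burden on agency; standard: the preponderance of the evidence (weight is at least 50).
    (b): 52 − 2 = 50 ≥ 50 [met]
    (c): 76 − 23 = 53 ≥ 50 [met]
  Stage I.2 carried; the burden remains with the agency.
Stage I.3 — burden on agency; standard: a production showing (weight is at least 14).
    (d): 79 − 51 = 28 ≥ 14 [met]
  The agency carries the last stage.
Every stage carried; the agency prevails on this issue.
— Issue II —
At Stage II.1 the contractor must meet a clear and cogent showing (weight is at least 71): on (e) the weight is 81, ≥ 71, so (e) meets the standard.
  All elements met. The contractor retains the burden for Stage II.2.
At Stage II.2 the contractor must meet a more-likely-than-not showing (weight is at least 53): on (f) the weight is 66, which does reach 53, so (f) meets the standard.
  Stage II.2 carried; the final stage is satisfied.
With every stage satisfied, the contractor prevails on this issue.
— Issue III —
Stage III.1 (contractor, a substantially-more-likely showing, weight is at least 74): (g) net 84−15=69 < 74 — fails.
  Not every element is met, so the contractor fails to carry Stage III.1.
So the agency prevails on this issue.
Per-issue: Issue I → agency; Issue II → contractor; Issue III → agency. The contractor must prevail on a majority of issues; overall, the agency prevails.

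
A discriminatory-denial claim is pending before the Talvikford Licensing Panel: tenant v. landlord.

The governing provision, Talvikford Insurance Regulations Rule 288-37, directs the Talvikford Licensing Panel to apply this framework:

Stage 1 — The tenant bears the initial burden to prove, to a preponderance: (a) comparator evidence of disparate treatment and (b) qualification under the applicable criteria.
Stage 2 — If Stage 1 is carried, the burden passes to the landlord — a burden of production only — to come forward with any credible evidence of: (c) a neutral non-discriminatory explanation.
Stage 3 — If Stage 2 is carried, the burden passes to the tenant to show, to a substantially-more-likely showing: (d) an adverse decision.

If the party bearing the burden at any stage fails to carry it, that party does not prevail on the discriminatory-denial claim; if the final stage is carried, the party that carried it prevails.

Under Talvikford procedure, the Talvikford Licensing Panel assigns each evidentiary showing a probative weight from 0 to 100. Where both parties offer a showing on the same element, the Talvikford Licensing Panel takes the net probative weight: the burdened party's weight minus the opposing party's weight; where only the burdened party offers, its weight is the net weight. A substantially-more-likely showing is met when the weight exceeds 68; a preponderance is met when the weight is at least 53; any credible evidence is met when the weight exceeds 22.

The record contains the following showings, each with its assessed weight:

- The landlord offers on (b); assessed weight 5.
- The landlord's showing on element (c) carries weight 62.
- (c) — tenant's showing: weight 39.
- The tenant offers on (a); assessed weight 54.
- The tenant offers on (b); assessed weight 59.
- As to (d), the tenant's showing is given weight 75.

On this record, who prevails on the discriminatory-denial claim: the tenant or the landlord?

At Stage 1 the tenant must meet a preponderance (weight is at least 53): on (a) the weight is 54, which does reach 53, so (a) meets the standard; on (b) the weight is 59 less the opposing 5 gives net 54, ≥ 53, so (b) meets the standard.
  All elements met. The burden passes to the landlord.
At Stage 2 the landlord must meet any credible evidence (weight exceeds 22): on (c) the weight is 62 less the opposing 39 gives net 23, which does exceed 22, so (c) meets the standard.
  The landlord carries Stage 2; the tenant now bears the burden.
At Stage 3 the tenant must meet a substantially-more-likely showing (weight exceeds 68): on (d) the weight is 75, which does exceed 68, so (d) meets the standard.
  Stage 3 carried; the final stage is satisfied.
With every stage satisfied, the tenant prevails.

tenant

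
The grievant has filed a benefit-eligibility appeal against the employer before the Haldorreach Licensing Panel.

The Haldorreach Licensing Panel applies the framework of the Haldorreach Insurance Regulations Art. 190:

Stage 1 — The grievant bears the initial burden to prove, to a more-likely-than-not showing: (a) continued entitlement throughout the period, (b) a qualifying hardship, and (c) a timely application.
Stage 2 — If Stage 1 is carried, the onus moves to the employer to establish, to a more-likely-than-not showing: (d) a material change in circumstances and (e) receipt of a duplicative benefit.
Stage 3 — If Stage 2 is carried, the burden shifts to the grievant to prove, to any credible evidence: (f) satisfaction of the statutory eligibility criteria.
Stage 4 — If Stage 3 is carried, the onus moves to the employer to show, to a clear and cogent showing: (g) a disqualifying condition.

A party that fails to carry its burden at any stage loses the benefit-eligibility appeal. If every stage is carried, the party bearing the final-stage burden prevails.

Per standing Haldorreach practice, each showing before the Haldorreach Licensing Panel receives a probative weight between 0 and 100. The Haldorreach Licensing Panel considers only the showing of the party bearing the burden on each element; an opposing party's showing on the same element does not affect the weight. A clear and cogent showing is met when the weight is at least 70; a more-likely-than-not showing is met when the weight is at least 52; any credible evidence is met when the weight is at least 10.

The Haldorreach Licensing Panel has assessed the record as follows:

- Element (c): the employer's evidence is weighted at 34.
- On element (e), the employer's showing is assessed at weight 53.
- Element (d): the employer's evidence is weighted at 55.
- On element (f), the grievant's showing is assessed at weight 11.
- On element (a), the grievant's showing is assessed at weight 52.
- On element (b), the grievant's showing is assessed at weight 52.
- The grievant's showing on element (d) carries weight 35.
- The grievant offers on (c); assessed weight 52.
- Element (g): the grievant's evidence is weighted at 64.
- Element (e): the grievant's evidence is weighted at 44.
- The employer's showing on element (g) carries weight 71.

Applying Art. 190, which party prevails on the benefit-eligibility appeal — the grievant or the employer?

Stage 1 (grievant, a more-likely-than-not showing, weight is at least 52): (a) 52 ≥ 52 — meets; (b) 52 ≥ 52 — meets; (c) 52 (employer's 34 disregarded) ≥ 52 — meets.
  All elements met. The burden passes to the employer.
Stage 2 (employer, a more-likely-than-not showing, weight is at least 52): (d) 55 (grievant's 35 disregarded) ≥ 52 — meets; (e) 53 (grievant's 44 disregarded) ≥ 52 — meets.
  All elements met. The burden passes to the grievant.
Stage 3 (grievant, any credible evidence, weight is at least 10): (f) 11 ≥ 10 — meets.
  Stage 3 is satisfied; the onus moves to the employer.
Stage 4 (employer, a clear and cogent showing, weight is at least 70): (g) 71 (grievant's 64 disregarded) ≥ 70 — meets.
  The employer carries the last stage.
All stages carried — the employer prevails.

employer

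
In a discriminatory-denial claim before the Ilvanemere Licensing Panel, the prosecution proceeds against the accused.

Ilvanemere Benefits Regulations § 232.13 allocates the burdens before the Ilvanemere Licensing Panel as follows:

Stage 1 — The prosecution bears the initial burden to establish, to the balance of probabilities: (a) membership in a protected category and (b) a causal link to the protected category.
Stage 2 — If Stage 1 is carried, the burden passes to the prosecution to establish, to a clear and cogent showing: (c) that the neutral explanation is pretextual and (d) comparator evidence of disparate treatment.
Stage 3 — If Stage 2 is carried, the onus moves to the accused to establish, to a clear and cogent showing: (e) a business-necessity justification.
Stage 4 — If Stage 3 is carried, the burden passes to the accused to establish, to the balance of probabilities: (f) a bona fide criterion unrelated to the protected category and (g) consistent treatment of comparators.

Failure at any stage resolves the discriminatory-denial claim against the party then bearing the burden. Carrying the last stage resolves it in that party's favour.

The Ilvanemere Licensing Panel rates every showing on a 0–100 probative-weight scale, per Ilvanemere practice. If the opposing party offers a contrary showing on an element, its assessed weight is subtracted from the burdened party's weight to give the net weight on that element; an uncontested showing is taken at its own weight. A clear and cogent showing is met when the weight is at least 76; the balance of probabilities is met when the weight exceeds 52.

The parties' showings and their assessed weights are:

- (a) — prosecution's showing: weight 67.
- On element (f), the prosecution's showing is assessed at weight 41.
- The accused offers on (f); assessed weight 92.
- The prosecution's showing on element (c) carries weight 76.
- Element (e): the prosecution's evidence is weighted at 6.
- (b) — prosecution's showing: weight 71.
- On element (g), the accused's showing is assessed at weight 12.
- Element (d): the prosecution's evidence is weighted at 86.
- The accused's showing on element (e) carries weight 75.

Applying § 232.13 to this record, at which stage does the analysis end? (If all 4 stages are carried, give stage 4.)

Stage 1 (prosecution, the balance of probabilities, weight exceeds 52): (a) 67 > 52 — meets; (b) 71 > 52 — meets.
  Stage 1 carried; the burden remains with the prosecution.
Stage 2 (prosecution, a clear and cogent showing, weight is at least 76): (c) 76 ≥ 76 — meets; (d) 86 ≥ 76 — meets.
  The prosecution carries Stage 2; the accused now bears the burden.
Stage 3 (accused, a clear and cogent showing, weight is at least 76): (e) net 75−6=69 < 76 — fails.
  The accused does not carry Stage 3.
The prosecution prevails.

stage 3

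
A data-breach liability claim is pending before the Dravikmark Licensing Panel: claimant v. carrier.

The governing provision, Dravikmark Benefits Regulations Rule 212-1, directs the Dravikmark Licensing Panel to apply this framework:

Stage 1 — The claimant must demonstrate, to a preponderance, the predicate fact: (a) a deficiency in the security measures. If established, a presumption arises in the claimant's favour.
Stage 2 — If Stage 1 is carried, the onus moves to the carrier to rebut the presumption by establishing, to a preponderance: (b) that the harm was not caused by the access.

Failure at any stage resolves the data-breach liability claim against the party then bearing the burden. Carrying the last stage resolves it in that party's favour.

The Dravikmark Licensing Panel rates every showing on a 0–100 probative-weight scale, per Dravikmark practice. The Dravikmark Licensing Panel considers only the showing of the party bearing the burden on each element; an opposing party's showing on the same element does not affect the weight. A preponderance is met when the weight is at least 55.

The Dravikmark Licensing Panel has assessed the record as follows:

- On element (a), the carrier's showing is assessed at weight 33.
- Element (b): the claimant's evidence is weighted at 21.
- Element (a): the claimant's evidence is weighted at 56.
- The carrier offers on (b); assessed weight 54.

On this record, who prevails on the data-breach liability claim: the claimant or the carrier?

At Stage 1 the claimant must meet a preponderance (weight is at least 55): on (a) the weight is 56 (the carrier's 33 is given no effect), which does reach 55, so (a) meets the standard.
  Stage 1 is satisfied; the onus moves to the carrier.
At Stage 2 the carrier must meet a preponderance (weight is at least 55): on (b) the weight is 54 (the claimant's 21 is given no effect), < 55, so (b) does not meet the standard.
  Not every element is met, so the carrier fails to carry Stage 2.
So the claimant prevails.

claimant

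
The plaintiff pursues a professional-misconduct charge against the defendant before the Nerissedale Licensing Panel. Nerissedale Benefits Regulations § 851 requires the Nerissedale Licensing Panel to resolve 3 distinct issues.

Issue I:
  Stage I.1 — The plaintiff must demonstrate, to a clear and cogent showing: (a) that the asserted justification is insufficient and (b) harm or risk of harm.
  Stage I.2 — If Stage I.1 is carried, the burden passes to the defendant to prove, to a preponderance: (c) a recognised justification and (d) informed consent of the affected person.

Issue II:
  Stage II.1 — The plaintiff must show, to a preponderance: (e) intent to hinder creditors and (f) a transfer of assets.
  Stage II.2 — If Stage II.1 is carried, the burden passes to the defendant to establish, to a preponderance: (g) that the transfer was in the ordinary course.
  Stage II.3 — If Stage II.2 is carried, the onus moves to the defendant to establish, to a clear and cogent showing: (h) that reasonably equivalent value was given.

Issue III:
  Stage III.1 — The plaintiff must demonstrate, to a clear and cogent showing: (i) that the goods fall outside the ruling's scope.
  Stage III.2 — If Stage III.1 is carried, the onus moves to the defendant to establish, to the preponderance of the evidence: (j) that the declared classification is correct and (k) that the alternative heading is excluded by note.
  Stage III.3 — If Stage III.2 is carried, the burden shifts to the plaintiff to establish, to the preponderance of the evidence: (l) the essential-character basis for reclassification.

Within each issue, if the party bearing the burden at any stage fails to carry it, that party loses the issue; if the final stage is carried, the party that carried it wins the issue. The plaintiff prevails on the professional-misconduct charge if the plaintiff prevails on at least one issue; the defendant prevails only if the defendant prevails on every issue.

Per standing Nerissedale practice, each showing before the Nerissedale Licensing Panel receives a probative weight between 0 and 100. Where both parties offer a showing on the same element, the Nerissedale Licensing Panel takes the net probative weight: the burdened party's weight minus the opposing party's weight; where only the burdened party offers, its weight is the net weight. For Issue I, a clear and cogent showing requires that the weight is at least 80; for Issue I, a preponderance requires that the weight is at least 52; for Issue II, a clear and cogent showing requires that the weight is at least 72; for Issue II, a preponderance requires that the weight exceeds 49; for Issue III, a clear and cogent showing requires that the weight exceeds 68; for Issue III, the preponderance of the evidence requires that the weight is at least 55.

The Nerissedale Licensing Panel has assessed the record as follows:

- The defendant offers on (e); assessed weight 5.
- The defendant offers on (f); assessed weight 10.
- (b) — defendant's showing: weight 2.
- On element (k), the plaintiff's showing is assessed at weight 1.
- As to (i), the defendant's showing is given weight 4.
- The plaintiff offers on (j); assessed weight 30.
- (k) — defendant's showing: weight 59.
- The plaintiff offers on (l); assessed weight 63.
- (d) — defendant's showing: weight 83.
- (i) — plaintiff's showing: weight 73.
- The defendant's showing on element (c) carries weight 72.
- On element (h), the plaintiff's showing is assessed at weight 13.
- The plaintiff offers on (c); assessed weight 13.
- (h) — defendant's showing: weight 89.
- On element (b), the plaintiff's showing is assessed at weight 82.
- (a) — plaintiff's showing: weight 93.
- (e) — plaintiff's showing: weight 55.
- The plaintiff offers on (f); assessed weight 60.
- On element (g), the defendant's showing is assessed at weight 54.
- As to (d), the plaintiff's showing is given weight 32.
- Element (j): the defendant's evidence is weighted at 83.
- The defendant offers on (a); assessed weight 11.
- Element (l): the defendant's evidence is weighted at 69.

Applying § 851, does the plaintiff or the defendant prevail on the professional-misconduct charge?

plaintiff

— Issue I —
Stage I.1 (plaintiff, a clear and cogent showing, weight is at least 80): (a) net 93−11=82 ≥ 80 — meets; (b) net 82−2=80 ≥ 80 — meets.
  Stage I.1 carried; the burden shifts to the defendant.
Stage I.2 (defendant, a preponderance, weight is at least 52): (c) net 72−13=59 ≥ 52 — meets; (d) net 83−32=51 < 52 — fails.
  Stage I.2 not carried; the defendant fails its burden.
The analysis ends at Stage I.2; the plaintiff prevails on this issue.
— Issue II —
Stage II.1 (plaintiff, a preponderance, weight exceeds 49): (e) net 55−5=50 > 49 — meets; (f) net 60−10=50 > 49 — meets.
  Stage II.1 is satisfied; the onus moves to the defendant.
Stage II.2 (defendant, a preponderance, weight exceeds 49): (g) 54 > 49 — meets.
  All elements met. The defendant retains the burden for Stage II.3.
Stage II.3 (defendant, a clear and cogent showing, weight is at least 72): (h) net 89−13=76 ≥ 72 — meets.
  Stage II.3 carried; the final stage is satisfied.
All stages carried — the defendant prevails on this issue.
— Issue III —
At Stage III.1 the plaintiff must meet a clear and cogent showing (weight exceeds 68): on (i) the weight is 73 less the opposing 4 gives net 69, which does exceed 68, so (i) meets the standard.
  Stage III.1 is satisfied; the onus moves to the defendant.
At Stage III.2 the defendant must meet the preponderance of the evidence (weight is at least 55): on (j) the weight is 83 less the opposing 30 gives net 53, which does not reach 55, so (j) does not meet the standard; on (k) the weight is 59 less the opposing 1 gives net 58, ≥ 55, so (k) meets the standard.
  Not every element is met, so the defendant fails to carry Stage III.2.
The analysis ends at Stage III.2; the plaintiff prevails on this issue.
Per-issue: Issue I → plaintiff; Issue II → defendant; Issue III → plaintiff. The plaintiff must prevail on at least one issue; overall, the plaintiff prevails.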